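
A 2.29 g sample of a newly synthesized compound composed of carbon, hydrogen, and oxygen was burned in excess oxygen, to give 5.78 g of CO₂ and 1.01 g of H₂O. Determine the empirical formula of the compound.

C7H6O2

mol C = 5.78 g CO₂ ÷ 44.009 g/mol = 0.1313 mol
mol H = 2 × 1.01 g H₂O ÷ 18.015 g/mol = 0.1121 mol
mass O = 2.29 − (1.577 + 0.1130) = 0.5995 g → mol O = 0.5995 ÷ 15.999 = 0.03747 mol
Divide by the smallest (0.03747 mol): C 3.505, H 2.992, O 1.000
Multiplying each by 2 gives whole numbers: C 7.01, H 5.98, O 2.00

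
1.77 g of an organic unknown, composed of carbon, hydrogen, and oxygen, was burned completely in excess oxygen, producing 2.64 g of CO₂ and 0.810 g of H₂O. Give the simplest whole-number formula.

C2H3O2

mol C = 2.64 g CO₂ ÷ 44.009 g/mol = 0.05999 mol
mol H = 2 × 0.810 g H₂O ÷ 18.015 g/mol = 0.08993 mol
mass O = 1.77 − (0.7205 + 0.09064) = 0.9588 g → mol O = 0.9588 ÷ 15.999 = 0.05993 mol
Divide by the smallest (0.05993 mol): C 1.001, H 1.500, O 1.000
Multiplying each by 2 gives whole numbers: C 2.00, H 3.00, O 2.00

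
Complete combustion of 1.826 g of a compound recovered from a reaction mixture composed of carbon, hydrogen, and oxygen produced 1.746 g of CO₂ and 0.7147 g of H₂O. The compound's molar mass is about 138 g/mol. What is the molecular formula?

mol C = 1.746 g CO₂ ÷ 44.009 g/mol = 0.039674 mol
mol H = 2 × 0.7147 g H₂O ÷ 18.015 g/mol = 0.079345 mol
mass O = 1.826 − (0.47652 + 0.079980) = 1.2695 g → mol O = 1.2695 ÷ 15.999 = 0.079349 mol
Divide by the smallest (0.039674 mol): C 1.000, H 2.000, O 2.000
Empirical formula: CH2O2
Empirical-formula mass = 46.02 g/mol; 138 ÷ 46.02 ≈ 3, so the molecular formula is C3H6O6.

C3H6O6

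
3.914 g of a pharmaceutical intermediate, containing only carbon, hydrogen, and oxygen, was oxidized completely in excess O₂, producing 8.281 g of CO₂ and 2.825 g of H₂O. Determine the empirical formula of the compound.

mol C = 8.281 g CO₂ ÷ 44.009 g/mol = 0.18817 mol
mol H = 2 × 2.825 g H₂O ÷ 18.015 g/mol = 0.31363 mol
mass O = 3.914 − (2.2601 + 0.31614) = 1.3378 g → mol O = 1.3378 ÷ 15.999 = 0.083618 mol
Divide by the smallest (0.083618 mol): C 2.250, H 3.751, O 1.000
Multiplying each by 4 gives whole numbers: C 9.00, H 15.00, O 4.00

C9H15O4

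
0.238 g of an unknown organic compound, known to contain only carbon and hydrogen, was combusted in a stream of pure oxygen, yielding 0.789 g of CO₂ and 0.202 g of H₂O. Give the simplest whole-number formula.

mol C = 0.789 g CO₂ ÷ 44.009 g/mol = 0.01793 mol
mol H = 2 × 0.202 g H₂O ÷ 18.015 g/mol = 0.02243 mol
Divide by the smallest (0.01793 mol): C 1.000, H 1.251
Multiplying each by 4 gives whole numbers: C 4.00, H 5.00

C4H5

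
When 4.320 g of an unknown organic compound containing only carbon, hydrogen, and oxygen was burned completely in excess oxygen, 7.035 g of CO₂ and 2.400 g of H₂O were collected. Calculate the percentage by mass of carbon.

mol C = 7.035 g CO₂ ÷ 44.009 g/mol = 0.15985 mol
mol H = 2 × 2.400 g H₂O ÷ 18.015 g/mol = 0.26644 mol
mass O = 4.320 − (1.9200 + 0.26858) = 2.1314 g → mol O = 2.1314 ÷ 15.999 = 0.13322 mol
mass % C = 1.9200 g ÷ 4.320 g × 100%

44.44%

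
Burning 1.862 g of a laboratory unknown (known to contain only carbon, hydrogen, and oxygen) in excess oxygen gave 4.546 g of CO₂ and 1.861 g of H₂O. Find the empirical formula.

mol C = 4.546 g CO₂ ÷ 44.009 g/mol = 0.10330 mol
mol H = 2 × 1.861 g H₂O ÷ 18.015 g/mol = 0.20661 mol
mass O = 1.862 − (1.2407 + 0.20826) = 0.41304 g → mol O = 0.41304 ÷ 15.999 = 0.025817 mol
Divide by the smallest (0.025817 mol): C 4.001, H 8.003, O 1.000

C4H8O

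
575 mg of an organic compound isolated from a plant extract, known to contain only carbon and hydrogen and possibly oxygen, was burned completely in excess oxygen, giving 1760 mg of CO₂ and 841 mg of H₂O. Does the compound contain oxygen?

mol C = 1.76 g CO₂ ÷ 44.009 g/mol = 0.03999 mol
mol H = 2 × 0.841 g H₂O ÷ 18.015 g/mol = 0.09337 mol
C and H together account for 0.5745 g — essentially the entire 0.575 g sample — so the compound contains no oxygen.

no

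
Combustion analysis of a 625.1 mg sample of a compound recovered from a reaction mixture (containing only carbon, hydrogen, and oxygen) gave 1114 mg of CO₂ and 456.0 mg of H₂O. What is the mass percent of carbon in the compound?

48.64%

mol C = 1.114 g CO₂ ÷ 44.009 g/mol = 0.025313 mol
mol H = 2 × 0.4560 g H₂O ÷ 18.015 g/mol = 0.050624 mol
mass O = 0.6251 − (0.30403 + 0.051029) = 0.27004 g → mol O = 0.27004 ÷ 15.999 = 0.016878 mol
mass % C = 0.30403 g ÷ 0.6251 g × 100%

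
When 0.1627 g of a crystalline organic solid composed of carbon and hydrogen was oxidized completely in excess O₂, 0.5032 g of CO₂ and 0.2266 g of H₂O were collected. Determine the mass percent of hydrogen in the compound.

mol C = 0.5032 g CO₂ ÷ 44.009 g/mol = 0.011434 mol
mol H = 2 × 0.2266 g H₂O ÷ 18.015 g/mol = 0.025157 mol
mass % H = 0.025358 g ÷ 0.1627 g × 100%

15.59%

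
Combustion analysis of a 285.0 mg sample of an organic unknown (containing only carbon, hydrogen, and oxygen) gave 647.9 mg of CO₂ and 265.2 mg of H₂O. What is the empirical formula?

C3H6O

mol C = 0.6479 g CO₂ ÷ 44.009 g/mol = 0.014722 mol
mol H = 2 × 0.2652 g H₂O ÷ 18.015 g/mol = 0.029442 mol
mass O = 0.2850 − (0.17683 + 0.029678) = 0.078497 g → mol O = 0.078497 ÷ 15.999 = 0.0049063 mol
Divide by the smallest (0.0049063 mol): C 3.001, H 6.001, O 1.000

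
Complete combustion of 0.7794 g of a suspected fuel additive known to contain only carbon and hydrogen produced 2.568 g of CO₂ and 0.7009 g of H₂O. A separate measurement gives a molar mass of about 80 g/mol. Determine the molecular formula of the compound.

C6H8

mol C = 2.568 g CO₂ ÷ 44.009 g/mol = 0.058352 mol
mol H = 2 × 0.7009 g H₂O ÷ 18.015 g/mol = 0.077813 mol
Divide by the smallest (0.058352 mol): C 1.000, H 1.334
Multiplying each by 3 gives whole numbers: C 3.00, H 4.00
Empirical formula: C3H4
Empirical-formula mass = 40.06 g/mol; 80 ÷ 40.06 ≈ 2, so the molecular formula is C6H8.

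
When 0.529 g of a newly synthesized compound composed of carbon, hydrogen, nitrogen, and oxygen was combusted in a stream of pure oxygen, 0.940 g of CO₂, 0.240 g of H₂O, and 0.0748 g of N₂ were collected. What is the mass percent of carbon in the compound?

48.5%

mol C = 0.940 g CO₂ ÷ 44.009 g/mol = 0.02136 mol
mol H = 2 × 0.240 g H₂O ÷ 18.015 g/mol = 0.02664 mol
mol N = 2 × 0.0748 g N₂ ÷ 28.014 g/mol = 0.005340 mol
mass O = 0.529 − (0.2565 + 0.02686 + 0.07480) = 0.1708 g → mol O = 0.1708 ÷ 15.999 = 0.01068 mol
mass % C = 0.2565 g ÷ 0.529 g × 100%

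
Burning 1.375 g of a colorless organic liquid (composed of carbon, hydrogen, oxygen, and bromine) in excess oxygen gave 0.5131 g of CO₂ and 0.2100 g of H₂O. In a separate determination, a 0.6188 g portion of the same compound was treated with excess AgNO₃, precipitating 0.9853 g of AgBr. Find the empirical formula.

mol C = 0.5131 g CO₂ ÷ 44.009 g/mol = 0.011659 mol
mol H = 2 × 0.2100 g H₂O ÷ 18.015 g/mol = 0.023314 mol
From the AgBr data: mol Br per gram of compound = (0.9853 ÷ 187.772) ÷ 0.6188 = 0.0084798 mol/g, so in the 1.375 g combustion sample mol Br = 0.011660 mol
mass O = 1.375 − (0.14004 + 0.023500 + 0.93166) = 0.27980 g → mol O = 0.27980 ÷ 15.999 = 0.017489 mol
Divide by the smallest (0.011659 mol): C 1.000, H 2.000, Br 1.000, O 1.500
Multiplying each by 2 gives whole numbers: C 2.00, H 4.00, Br 2.00, O 3.00

C2H4Br2O3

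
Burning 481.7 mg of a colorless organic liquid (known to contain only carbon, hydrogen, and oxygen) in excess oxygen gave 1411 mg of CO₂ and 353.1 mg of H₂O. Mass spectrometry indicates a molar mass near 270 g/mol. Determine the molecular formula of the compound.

mol C = 1.411 g CO₂ ÷ 44.009 g/mol = 0.032062 mol
mol H = 2 × 0.3531 g H₂O ÷ 18.015 g/mol = 0.039201 mol
mass O = 0.4817 − (0.38509 + 0.039514) = 0.057094 g → mol O = 0.057094 ÷ 15.999 = 0.0035686 mol
Divide by the smallest (0.0035686 mol): C 8.984, H 10.985, O 1.000
Empirical formula: C9H11O
Empirical-formula mass = 135.19 g/mol; 270 ÷ 135.19 ≈ 2, so the molecular formula is C18H22O2.

C18H22O2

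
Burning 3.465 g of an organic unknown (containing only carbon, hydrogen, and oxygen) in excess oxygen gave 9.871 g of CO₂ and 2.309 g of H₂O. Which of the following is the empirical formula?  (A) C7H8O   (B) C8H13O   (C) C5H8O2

(A) C7H8O

mol C = 9.871 g CO₂ ÷ 44.009 g/mol = 0.22430 mol
mol H = 2 × 2.309 g H₂O ÷ 18.015 g/mol = 0.25634 mol
mass O = 3.465 − (2.6940 + 0.25839) = 0.51260 g → mol O = 0.51260 ÷ 15.999 = 0.032039 mol
Divide by the smallest (0.032039 mol): C 7.001, H 8.001, O 1.000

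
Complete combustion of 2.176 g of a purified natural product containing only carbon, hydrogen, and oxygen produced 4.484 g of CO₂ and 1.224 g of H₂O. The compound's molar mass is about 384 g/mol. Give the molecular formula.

C18H24O9

mol C = 4.484 g CO₂ ÷ 44.009 g/mol = 0.10189 mol
mol H = 2 × 1.224 g H₂O ÷ 18.015 g/mol = 0.13589 mol
mass O = 2.176 − (1.2238 + 0.13697) = 0.81525 g → mol O = 0.81525 ÷ 15.999 = 0.050956 mol
Divide by the smallest (0.050956 mol): C 2.000, H 2.667, O 1.000
Multiplying each by 3 gives whole numbers: C 6.00, H 8.00, O 3.00
Empirical formula: C6H8O3
Empirical-formula mass = 128.13 g/mol; 384 ÷ 128.13 ≈ 3, so the molecular formula is C18H24O9.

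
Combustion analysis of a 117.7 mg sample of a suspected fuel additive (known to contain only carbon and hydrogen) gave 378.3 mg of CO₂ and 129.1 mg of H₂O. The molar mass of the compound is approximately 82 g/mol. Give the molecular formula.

mol C = 0.3783 g CO₂ ÷ 44.009 g/mol = 0.0085960 mol
mol H = 2 × 0.1291 g H₂O ÷ 18.015 g/mol = 0.014333 mol
Divide by the smallest (0.0085960 mol): C 1.000, H 1.667
Multiplying each by 3 gives whole numbers: C 3.00, H 5.00
Empirical formula: C3H5
Empirical-formula mass = 41.07 g/mol; 82 ÷ 41.07 ≈ 2, so the molecular formula is C6H10.

C6H10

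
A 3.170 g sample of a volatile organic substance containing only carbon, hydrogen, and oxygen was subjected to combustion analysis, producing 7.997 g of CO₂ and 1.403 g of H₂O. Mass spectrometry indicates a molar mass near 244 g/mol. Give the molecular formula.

mol C = 7.997 g CO₂ ÷ 44.009 g/mol = 0.18171 mol
mol H = 2 × 1.403 g H₂O ÷ 18.015 g/mol = 0.15576 mol
mass O = 3.170 − (2.1826 + 0.15701) = 0.83044 g → mol O = 0.83044 ÷ 15.999 = 0.051906 mol
Divide by the smallest (0.051906 mol): C 3.501, H 3.001, O 1.000
Multiplying each by 2 gives whole numbers: C 7.00, H 6.00, O 2.00
Empirical formula: C7H6O2
Empirical-formula mass = 122.12 g/mol; 244 ÷ 122.12 ≈ 2, so the molecular formula is C14H12O4.

C14H12O4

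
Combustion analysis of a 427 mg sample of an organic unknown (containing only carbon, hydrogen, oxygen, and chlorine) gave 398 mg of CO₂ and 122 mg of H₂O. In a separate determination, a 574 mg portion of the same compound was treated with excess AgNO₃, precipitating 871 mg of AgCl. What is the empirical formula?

mol C = 0.398 g CO₂ ÷ 44.009 g/mol = 0.009044 mol
mol H = 2 × 0.122 g H₂O ÷ 18.015 g/mol = 0.01354 mol
From the AgCl data: mol Cl per gram of compound = (0.871 ÷ 143.318) ÷ 0.574 = 0.01059 mol/g, so in the 0.427 g combustion sample mol Cl = 0.004521 mol
mass O = 0.427 − (0.1086 + 0.01365 + 0.1603) = 0.1445 g → mol O = 0.1445 ÷ 15.999 = 0.009029 mol
Divide by the smallest (0.004521 mol): C 2.000, H 2.996, Cl 1.000, O 1.997

C2H3ClO2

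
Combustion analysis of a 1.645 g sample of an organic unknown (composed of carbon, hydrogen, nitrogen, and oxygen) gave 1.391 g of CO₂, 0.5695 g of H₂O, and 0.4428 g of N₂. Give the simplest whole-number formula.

mol C = 1.391 g CO₂ ÷ 44.009 g/mol = 0.031607 mol
mol H = 2 × 0.5695 g H₂O ÷ 18.015 g/mol = 0.063225 mol
mol N = 2 × 0.4428 g N₂ ÷ 28.014 g/mol = 0.031613 mol
mass O = 1.645 − (0.37963 + 0.063731 + 0.44280) = 0.75884 g → mol O = 0.75884 ÷ 15.999 = 0.047430 mol
Divide by the smallest (0.031607 mol): C 1.000, H 2.000, N 1.000, O 1.501
Multiplying each by 2 gives whole numbers: C 2.00, H 4.00, N 2.00, O 3.00

C2H4N2O3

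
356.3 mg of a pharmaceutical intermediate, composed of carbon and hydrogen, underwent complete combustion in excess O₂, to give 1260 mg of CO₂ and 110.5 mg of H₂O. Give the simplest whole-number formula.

C7H3

mol C = 1.260 g CO₂ ÷ 44.009 g/mol = 0.028631 mol
mol H = 2 × 0.1105 g H₂O ÷ 18.015 g/mol = 0.012268 mol
Divide by the smallest (0.012268 mol): C 2.334, H 1.000
Multiplying each by 3 gives whole numbers: C 7.00, H 3.00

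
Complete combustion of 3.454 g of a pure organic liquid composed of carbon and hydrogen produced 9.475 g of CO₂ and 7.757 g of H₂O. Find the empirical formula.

CH4

mol C = 9.475 g CO₂ ÷ 44.009 g/mol = 0.21530 mol
mol H = 2 × 7.757 g H₂O ÷ 18.015 g/mol = 0.86117 mol
Divide by the smallest (0.21530 mol): C 1.000, H 4.000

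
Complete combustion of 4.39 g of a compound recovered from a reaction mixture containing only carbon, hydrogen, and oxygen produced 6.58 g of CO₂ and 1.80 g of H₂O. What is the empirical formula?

C3H4O3

mol C = 6.58 g CO₂ ÷ 44.009 g/mol = 0.1495 mol
mol H = 2 × 1.80 g H₂O ÷ 18.015 g/mol = 0.1998 mol
mass O = 4.39 − (1.796 + 0.2014) = 2.393 g → mol O = 2.393 ÷ 15.999 = 0.1496 mol
Divide by the smallest (0.1495 mol): C 1.000, H 1.337, O 1.000
Multiplying each by 3 gives whole numbers: C 3.00, H 4.01, O 3.00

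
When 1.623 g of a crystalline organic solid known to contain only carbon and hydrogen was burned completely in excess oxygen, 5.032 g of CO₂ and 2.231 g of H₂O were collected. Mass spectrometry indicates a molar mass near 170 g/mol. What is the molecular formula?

mol C = 5.032 g CO₂ ÷ 44.009 g/mol = 0.11434 mol
mol H = 2 × 2.231 g H₂O ÷ 18.015 g/mol = 0.24768 mol
Divide by the smallest (0.11434 mol): C 1.000, H 2.166
Multiplying each by 6 gives whole numbers: C 6.00, H 13.00
Empirical formula: C6H13
Empirical-formula mass = 85.17 g/mol; 170 ÷ 85.17 ≈ 2, so the molecular formula is C12H26.

C12H26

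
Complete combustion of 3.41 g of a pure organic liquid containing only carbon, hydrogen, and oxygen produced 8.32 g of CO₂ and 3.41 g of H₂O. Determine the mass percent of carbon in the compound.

66.6%

mol C = 8.32 g CO₂ ÷ 44.009 g/mol = 0.1891 mol
mol H = 2 × 3.41 g H₂O ÷ 18.015 g/mol = 0.3786 mol
mass O = 3.41 − (2.271 + 0.3816) = 0.7577 g → mol O = 0.7577 ÷ 15.999 = 0.04736 mol
mass % C = 2.271 g ÷ 3.41 g × 100%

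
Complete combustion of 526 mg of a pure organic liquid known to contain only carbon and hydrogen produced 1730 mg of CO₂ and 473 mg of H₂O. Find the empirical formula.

C3H4

mol C = 1.73 g CO₂ ÷ 44.009 g/mol = 0.03931 mol
mol H = 2 × 0.473 g H₂O ÷ 18.015 g/mol = 0.05251 mol
Divide by the smallest (0.03931 mol): C 1.000, H 1.336
Multiplying each by 3 gives whole numbers: C 3.00, H 4.01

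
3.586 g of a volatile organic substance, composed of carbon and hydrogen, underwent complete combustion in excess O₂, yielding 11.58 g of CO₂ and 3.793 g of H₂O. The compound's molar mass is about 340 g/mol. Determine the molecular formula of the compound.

mol C = 11.58 g CO₂ ÷ 44.009 g/mol = 0.26313 mol
mol H = 2 × 3.793 g H₂O ÷ 18.015 g/mol = 0.42109 mol
Divide by the smallest (0.26313 mol): C 1.000, H 1.600
Multiplying each by 5 gives whole numbers: C 5.00, H 8.00
Empirical formula: C5H8
Empirical-formula mass = 68.12 g/mol; 340 ÷ 68.12 ≈ 5, so the molecular formula is C25H40.

C25H40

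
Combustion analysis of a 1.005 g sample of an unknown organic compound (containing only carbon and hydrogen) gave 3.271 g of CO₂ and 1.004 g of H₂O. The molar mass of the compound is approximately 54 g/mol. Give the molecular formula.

mol C = 3.271 g CO₂ ÷ 44.009 g/mol = 0.074326 mol
mol H = 2 × 1.004 g H₂O ÷ 18.015 g/mol = 0.11146 mol
Divide by the smallest (0.074326 mol): C 1.000, H 1.500
Multiplying each by 2 gives whole numbers: C 2.00, H 3.00
Empirical formula: C2H3
Empirical-formula mass = 27.05 g/mol; 54 ÷ 27.05 ≈ 2, so the molecular formula is C4H6.

C4H6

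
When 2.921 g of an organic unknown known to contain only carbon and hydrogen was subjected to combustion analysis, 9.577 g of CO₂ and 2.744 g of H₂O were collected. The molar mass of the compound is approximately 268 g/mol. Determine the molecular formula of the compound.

C20H28

mol C = 9.577 g CO₂ ÷ 44.009 g/mol = 0.21761 mol
mol H = 2 × 2.744 g H₂O ÷ 18.015 g/mol = 0.30464 mol
Divide by the smallest (0.21761 mol): C 1.000, H 1.400
Multiplying each by 5 gives whole numbers: C 5.00, H 7.00
Empirical formula: C5H7
Empirical-formula mass = 67.11 g/mol; 268 ÷ 67.11 ≈ 4, so the molecular formula is C20H28.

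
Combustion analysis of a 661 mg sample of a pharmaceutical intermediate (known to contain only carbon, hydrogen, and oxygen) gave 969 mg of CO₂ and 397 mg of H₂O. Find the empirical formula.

CH2O

mol C = 0.969 g CO₂ ÷ 44.009 g/mol = 0.02202 mol
mol H = 2 × 0.397 g H₂O ÷ 18.015 g/mol = 0.04407 mol
mass O = 0.661 − (0.2645 + 0.04443) = 0.3521 g → mol O = 0.3521 ÷ 15.999 = 0.02201 mol
Divide by the smallest (0.02201 mol): C 1.000, H 2.003, O 1.000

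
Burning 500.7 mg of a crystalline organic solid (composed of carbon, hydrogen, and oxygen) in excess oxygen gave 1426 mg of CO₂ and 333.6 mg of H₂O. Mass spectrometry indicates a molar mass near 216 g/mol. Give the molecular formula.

C14H16O2

mol C = 1.426 g CO₂ ÷ 44.009 g/mol = 0.032402 mol
mol H = 2 × 0.3336 g H₂O ÷ 18.015 g/mol = 0.037036 mol
mass O = 0.5007 − (0.38919 + 0.037332) = 0.074182 g → mol O = 0.074182 ÷ 15.999 = 0.0046367 mol
Divide by the smallest (0.0046367 mol): C 6.988, H 7.988, O 1.000
Empirical formula: C7H8O
Empirical-formula mass = 108.14 g/mol; 216 ÷ 108.14 ≈ 2, so the molecular formula is C14H16O2.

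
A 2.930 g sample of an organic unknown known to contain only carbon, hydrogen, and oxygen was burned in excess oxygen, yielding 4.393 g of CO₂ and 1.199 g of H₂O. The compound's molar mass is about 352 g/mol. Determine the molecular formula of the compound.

mol C = 4.393 g CO₂ ÷ 44.009 g/mol = 0.099820 mol
mol H = 2 × 1.199 g H₂O ÷ 18.015 g/mol = 0.13311 mol
mass O = 2.930 − (1.1989 + 0.13418) = 1.5969 g → mol O = 1.5969 ÷ 15.999 = 0.099811 mol
Divide by the smallest (0.099811 mol): C 1.000, H 1.334, O 1.000
Multiplying each by 3 gives whole numbers: C 3.00, H 4.00, O 3.00
Empirical formula: C3H4O3
Empirical-formula mass = 88.06 g/mol; 352 ÷ 88.06 ≈ 4, so the molecular formula is C12H16O12.

C12H16O12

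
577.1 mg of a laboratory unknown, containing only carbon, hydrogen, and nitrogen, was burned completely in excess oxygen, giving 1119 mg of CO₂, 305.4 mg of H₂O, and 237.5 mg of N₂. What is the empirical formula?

mol C = 1.119 g CO₂ ÷ 44.009 g/mol = 0.025427 mol
mol H = 2 × 0.3054 g H₂O ÷ 18.015 g/mol = 0.033905 mol
mol N = 2 × 0.2375 g N₂ ÷ 28.014 g/mol = 0.016956 mol
Divide by the smallest (0.016956 mol): C 1.500, H 2.000, N 1.000
Multiplying each by 2 gives whole numbers: C 3.00, H 4.00, N 2.00

C3H4N2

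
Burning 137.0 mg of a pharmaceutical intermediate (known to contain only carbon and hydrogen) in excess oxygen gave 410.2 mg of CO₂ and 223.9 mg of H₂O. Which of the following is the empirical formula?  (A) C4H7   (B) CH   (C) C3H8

(C) C3H8

mol C = 0.4102 g CO₂ ÷ 44.009 g/mol = 0.0093208 mol
mol H = 2 × 0.2239 g H₂O ÷ 18.015 g/mol = 0.024857 mol
Divide by the smallest (0.0093208 mol): C 1.000, H 2.667
Multiplying each by 3 gives whole numbers: C 3.00, H 8.00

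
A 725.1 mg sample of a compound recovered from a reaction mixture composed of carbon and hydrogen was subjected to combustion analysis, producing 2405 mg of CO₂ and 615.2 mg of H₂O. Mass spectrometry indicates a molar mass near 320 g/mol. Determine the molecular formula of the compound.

C24H30

mol C = 2.405 g CO₂ ÷ 44.009 g/mol = 0.054648 mol
mol H = 2 × 0.6152 g H₂O ÷ 18.015 g/mol = 0.068299 mol
Divide by the smallest (0.054648 mol): C 1.000, H 1.250
Multiplying each by 4 gives whole numbers: C 4.00, H 5.00
Empirical formula: C4H5
Empirical-formula mass = 53.08 g/mol; 320 ÷ 53.08 ≈ 6, so the molecular formula is C24H30.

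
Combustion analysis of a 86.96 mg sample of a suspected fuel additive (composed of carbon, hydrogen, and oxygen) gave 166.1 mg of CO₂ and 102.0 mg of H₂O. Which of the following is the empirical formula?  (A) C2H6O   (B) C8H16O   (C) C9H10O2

mol C = 0.1661 g CO₂ ÷ 44.009 g/mol = 0.0037742 mol
mol H = 2 × 0.1020 g H₂O ÷ 18.015 g/mol = 0.011324 mol
mass O = 0.08696 − (0.045332 + 0.011414) = 0.030213 g → mol O = 0.030213 ÷ 15.999 = 0.0018884 mol
Divide by the smallest (0.0018884 mol): C 1.999, H 5.996, O 1.000

(A) C2H6O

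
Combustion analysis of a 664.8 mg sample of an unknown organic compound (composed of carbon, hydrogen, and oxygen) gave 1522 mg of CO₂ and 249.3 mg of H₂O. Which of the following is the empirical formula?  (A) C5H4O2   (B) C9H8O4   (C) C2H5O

(A) C5H4O2

mol C = 1.522 g CO₂ ÷ 44.009 g/mol = 0.034584 mol
mol H = 2 × 0.2493 g H₂O ÷ 18.015 g/mol = 0.027677 mol
mass O = 0.6648 − (0.41539 + 0.027898) = 0.22152 g → mol O = 0.22152 ÷ 15.999 = 0.013846 mol
Divide by the smallest (0.013846 mol): C 2.498, H 1.999, O 1.000
Multiplying each by 2 gives whole numbers: C 5.00, H 4.00, O 2.00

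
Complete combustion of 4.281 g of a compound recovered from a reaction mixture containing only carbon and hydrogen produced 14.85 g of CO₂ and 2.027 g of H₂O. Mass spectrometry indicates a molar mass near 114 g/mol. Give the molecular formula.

mol C = 14.85 g CO₂ ÷ 44.009 g/mol = 0.33743 mol
mol H = 2 × 2.027 g H₂O ÷ 18.015 g/mol = 0.22503 mol
Divide by the smallest (0.22503 mol): C 1.499, H 1.000
Multiplying each by 2 gives whole numbers: C 3.00, H 2.00
Empirical formula: C3H2
Empirical-formula mass = 38.05 g/mol; 114 ÷ 38.05 ≈ 3, so the molecular formula is C9H6.

C9H6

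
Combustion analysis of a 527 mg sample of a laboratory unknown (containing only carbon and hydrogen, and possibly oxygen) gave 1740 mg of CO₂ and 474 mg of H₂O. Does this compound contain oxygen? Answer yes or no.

no

mol C = 1.74 g CO₂ ÷ 44.009 g/mol = 0.03954 mol
mol H = 2 × 0.474 g H₂O ÷ 18.015 g/mol = 0.05262 mol
C and H together account for 0.5279 g — essentially the entire 0.527 g sample — so the compound contains no oxygen.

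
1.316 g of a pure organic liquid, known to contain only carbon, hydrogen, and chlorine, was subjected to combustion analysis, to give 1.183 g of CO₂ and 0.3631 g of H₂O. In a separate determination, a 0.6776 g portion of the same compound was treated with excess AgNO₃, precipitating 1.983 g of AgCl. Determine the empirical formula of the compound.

C2H3Cl2

mol C = 1.183 g CO₂ ÷ 44.009 g/mol = 0.026881 mol
mol H = 2 × 0.3631 g H₂O ÷ 18.015 g/mol = 0.040311 mol
From the AgCl data: mol Cl per gram of compound = (1.983 ÷ 143.318) ÷ 0.6776 = 0.020420 mol/g, so in the 1.316 g combustion sample mol Cl = 0.026872 mol
Divide by the smallest (0.026872 mol): C 1.000, H 1.500, Cl 1.000
Multiplying each by 2 gives whole numbers: C 2.00, H 3.00, Cl 2.00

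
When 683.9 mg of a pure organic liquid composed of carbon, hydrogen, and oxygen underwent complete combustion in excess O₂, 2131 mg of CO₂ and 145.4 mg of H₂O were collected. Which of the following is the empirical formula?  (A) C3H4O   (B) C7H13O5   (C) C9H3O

mol C = 2.131 g CO₂ ÷ 44.009 g/mol = 0.048422 mol
mol H = 2 × 0.1454 g H₂O ÷ 18.015 g/mol = 0.016142 mol
mass O = 0.6839 − (0.58160 + 0.016271) = 0.086033 g → mol O = 0.086033 ÷ 15.999 = 0.0053774 mol
Divide by the smallest (0.0053774 mol): C 9.005, H 3.002, O 1.000

(C) C9H3O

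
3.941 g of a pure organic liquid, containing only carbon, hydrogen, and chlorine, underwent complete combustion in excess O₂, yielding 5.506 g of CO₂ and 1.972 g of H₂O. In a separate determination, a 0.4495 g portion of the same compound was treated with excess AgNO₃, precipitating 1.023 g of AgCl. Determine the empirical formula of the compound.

mol C = 5.506 g CO₂ ÷ 44.009 g/mol = 0.12511 mol
mol H = 2 × 1.972 g H₂O ÷ 18.015 g/mol = 0.21893 mol
From the AgCl data: mol Cl per gram of compound = (1.023 ÷ 143.318) ÷ 0.4495 = 0.015880 mol/g, so in the 3.941 g combustion sample mol Cl = 0.062582 mol
Divide by the smallest (0.062582 mol): C 1.999, H 3.498, Cl 1.000
Multiplying each by 2 gives whole numbers: C 4.00, H 7.00, Cl 2.00

C4H7Cl2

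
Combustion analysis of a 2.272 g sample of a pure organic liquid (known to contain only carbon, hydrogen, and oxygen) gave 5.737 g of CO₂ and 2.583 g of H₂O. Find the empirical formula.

mol C = 5.737 g CO₂ ÷ 44.009 g/mol = 0.13036 mol
mol H = 2 × 2.583 g H₂O ÷ 18.015 g/mol = 0.28676 mol
mass O = 2.272 − (1.5658 + 0.28906) = 0.41719 g → mol O = 0.41719 ÷ 15.999 = 0.026076 mol
Divide by the smallest (0.026076 mol): C 4.999, H 10.997, O 1.000

C5H11O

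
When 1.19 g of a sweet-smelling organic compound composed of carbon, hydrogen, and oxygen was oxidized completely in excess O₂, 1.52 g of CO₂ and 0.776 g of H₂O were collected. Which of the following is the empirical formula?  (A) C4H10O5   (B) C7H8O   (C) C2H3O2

mol C = 1.52 g CO₂ ÷ 44.009 g/mol = 0.03454 mol
mol H = 2 × 0.776 g H₂O ÷ 18.015 g/mol = 0.08615 mol
mass O = 1.19 − (0.4148 + 0.08684) = 0.6883 g → mol O = 0.6883 ÷ 15.999 = 0.04302 mol
Divide by the smallest (0.03454 mol): C 1.000, H 2.494, O 1.246
Multiplying each by 4 gives whole numbers: C 4.00, H 9.98, O 4.98

(A) C4H10O5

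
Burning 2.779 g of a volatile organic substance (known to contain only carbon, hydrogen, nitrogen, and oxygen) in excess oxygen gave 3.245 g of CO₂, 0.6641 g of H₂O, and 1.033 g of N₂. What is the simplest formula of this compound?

C3H3N3O2

mol C = 3.245 g CO₂ ÷ 44.009 g/mol = 0.073735 mol
mol H = 2 × 0.6641 g H₂O ÷ 18.015 g/mol = 0.073727 mol
mol N = 2 × 1.033 g N₂ ÷ 28.014 g/mol = 0.073749 mol
mass O = 2.779 − (0.88563 + 0.074317 + 1.0330) = 0.78605 g → mol O = 0.78605 ÷ 15.999 = 0.049131 mol
Divide by the smallest (0.049131 mol): C 1.501, H 1.501, N 1.501, O 1.000
Multiplying each by 2 gives whole numbers: C 3.00, H 3.00, N 3.00, O 2.00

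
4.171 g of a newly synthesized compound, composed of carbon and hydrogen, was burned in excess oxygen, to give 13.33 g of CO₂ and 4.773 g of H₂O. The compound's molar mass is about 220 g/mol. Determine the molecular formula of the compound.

C16H28

mol C = 13.33 g CO₂ ÷ 44.009 g/mol = 0.30289 mol
mol H = 2 × 4.773 g H₂O ÷ 18.015 g/mol = 0.52989 mol
Divide by the smallest (0.30289 mol): C 1.000, H 1.749
Multiplying each by 4 gives whole numbers: C 4.00, H 7.00
Empirical formula: C4H7
Empirical-formula mass = 55.10 g/mol; 220 ÷ 55.10 ≈ 4, so the molecular formula is C16H28.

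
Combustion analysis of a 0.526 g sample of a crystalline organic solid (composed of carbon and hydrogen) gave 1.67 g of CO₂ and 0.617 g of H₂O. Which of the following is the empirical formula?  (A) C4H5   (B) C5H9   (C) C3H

mol C = 1.67 g CO₂ ÷ 44.009 g/mol = 0.03795 mol
mol H = 2 × 0.617 g H₂O ÷ 18.015 g/mol = 0.06850 mol
Divide by the smallest (0.03795 mol): C 1.000, H 1.805
Multiplying each by 5 gives whole numbers: C 5.00, H 9.03

(B) C5H9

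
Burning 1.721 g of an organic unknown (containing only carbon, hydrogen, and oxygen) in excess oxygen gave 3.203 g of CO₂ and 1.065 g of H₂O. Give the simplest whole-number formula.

mol C = 3.203 g CO₂ ÷ 44.009 g/mol = 0.072781 mol
mol H = 2 × 1.065 g H₂O ÷ 18.015 g/mol = 0.11823 mol
mass O = 1.721 − (0.87417 + 0.11918) = 0.72765 g → mol O = 0.72765 ÷ 15.999 = 0.045481 mol
Divide by the smallest (0.045481 mol): C 1.600, H 2.600, O 1.000
Multiplying each by 5 gives whole numbers: C 8.00, H 13.00, O 5.00

C8H13O5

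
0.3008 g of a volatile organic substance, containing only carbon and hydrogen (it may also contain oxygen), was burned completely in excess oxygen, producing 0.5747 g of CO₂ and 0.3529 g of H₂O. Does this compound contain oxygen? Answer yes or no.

yes

mol C = 0.5747 g CO₂ ÷ 44.009 g/mol = 0.013059 mol
mol H = 2 × 0.3529 g H₂O ÷ 18.015 g/mol = 0.039178 mol
C and H account for only 0.19634 g of the 0.3008 g sample; the remaining 0.10446 g must be oxygen.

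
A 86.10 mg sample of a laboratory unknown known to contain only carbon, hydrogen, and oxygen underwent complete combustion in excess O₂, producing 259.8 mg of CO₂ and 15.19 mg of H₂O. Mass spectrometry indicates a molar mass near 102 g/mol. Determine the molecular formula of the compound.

C7H2O

mol C = 0.2598 g CO₂ ÷ 44.009 g/mol = 0.0059033 mol
mol H = 2 × 0.01519 g H₂O ÷ 18.015 g/mol = 0.0016864 mol
mass O = 0.08610 − (0.070905 + 0.0016999) = 0.013495 g → mol O = 0.013495 ÷ 15.999 = 0.00084350 mol
Divide by the smallest (0.00084350 mol): C 6.999, H 1.999, O 1.000
Empirical formula: C7H2O
Empirical-formula mass = 102.09 g/mol; 102 ÷ 102.09 ≈ 1, so the molecular formula is C7H2O.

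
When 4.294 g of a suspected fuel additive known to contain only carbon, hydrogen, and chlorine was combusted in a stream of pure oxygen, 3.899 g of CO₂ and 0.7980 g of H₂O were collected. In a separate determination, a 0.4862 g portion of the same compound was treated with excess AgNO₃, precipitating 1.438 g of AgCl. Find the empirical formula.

mol C = 3.899 g CO₂ ÷ 44.009 g/mol = 0.088596 mol
mol H = 2 × 0.7980 g H₂O ÷ 18.015 g/mol = 0.088593 mol
From the AgCl data: mol Cl per gram of compound = (1.438 ÷ 143.318) ÷ 0.4862 = 0.020637 mol/g, so in the 4.294 g combustion sample mol Cl = 0.088615 mol
Divide by the smallest (0.088593 mol): C 1.000, H 1.000, Cl 1.000

CHCl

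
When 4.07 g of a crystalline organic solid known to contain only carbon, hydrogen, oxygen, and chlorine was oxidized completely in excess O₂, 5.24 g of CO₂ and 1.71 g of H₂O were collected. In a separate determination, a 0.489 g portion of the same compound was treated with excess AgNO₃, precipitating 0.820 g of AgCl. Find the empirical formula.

C5H8Cl2O2

mol C = 5.24 g CO₂ ÷ 44.009 g/mol = 0.1191 mol
mol H = 2 × 1.71 g H₂O ÷ 18.015 g/mol = 0.1898 mol
From the AgCl data: mol Cl per gram of compound = (0.820 ÷ 143.318) ÷ 0.489 = 0.01170 mol/g, so in the 4.07 g combustion sample mol Cl = 0.04762 mol
mass O = 4.07 − (1.430 + 0.1914 + 1.688) = 0.7604 g → mol O = 0.7604 ÷ 15.999 = 0.04753 mol
Divide by the smallest (0.04753 mol): C 2.505, H 3.994, Cl 1.002, O 1.000
Multiplying each by 2 gives whole numbers: C 5.01, H 7.99, Cl 2.00, O 2.00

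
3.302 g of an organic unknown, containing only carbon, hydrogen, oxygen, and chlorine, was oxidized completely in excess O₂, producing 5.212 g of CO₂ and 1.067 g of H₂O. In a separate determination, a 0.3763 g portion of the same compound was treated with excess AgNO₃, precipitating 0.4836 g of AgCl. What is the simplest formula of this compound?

mol C = 5.212 g CO₂ ÷ 44.009 g/mol = 0.11843 mol
mol H = 2 × 1.067 g H₂O ÷ 18.015 g/mol = 0.11846 mol
From the AgCl data: mol Cl per gram of compound = (0.4836 ÷ 143.318) ÷ 0.3763 = 0.0089671 mol/g, so in the 3.302 g combustion sample mol Cl = 0.029609 mol
mass O = 3.302 − (1.4225 + 0.11940 + 1.0497) = 0.71048 g → mol O = 0.71048 ÷ 15.999 = 0.044408 mol
Divide by the smallest (0.029609 mol): C 4.000, H 4.001, Cl 1.000, O 1.500
Multiplying each by 2 gives whole numbers: C 8.00, H 8.00, Cl 2.00, O 3.00

C8H8Cl2O3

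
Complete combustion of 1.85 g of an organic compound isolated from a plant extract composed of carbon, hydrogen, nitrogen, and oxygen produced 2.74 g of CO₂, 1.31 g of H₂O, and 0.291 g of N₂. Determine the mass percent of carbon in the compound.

mol C = 2.74 g CO₂ ÷ 44.009 g/mol = 0.06226 mol
mol H = 2 × 1.31 g H₂O ÷ 18.015 g/mol = 0.1454 mol
mol N = 2 × 0.291 g N₂ ÷ 28.014 g/mol = 0.02078 mol
mass O = 1.85 − (0.7478 + 0.1466 + 0.2910) = 0.6646 g → mol O = 0.6646 ÷ 15.999 = 0.04154 mol
mass % C = 0.7478 g ÷ 1.85 g × 100%

40.4%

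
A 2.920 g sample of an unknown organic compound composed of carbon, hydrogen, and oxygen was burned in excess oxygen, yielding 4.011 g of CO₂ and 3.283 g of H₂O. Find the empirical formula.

CH4O

mol C = 4.011 g CO₂ ÷ 44.009 g/mol = 0.091140 mol
mol H = 2 × 3.283 g H₂O ÷ 18.015 g/mol = 0.36447 mol
mass O = 2.920 − (1.0947 + 0.36739) = 1.4579 g → mol O = 1.4579 ÷ 15.999 = 0.091126 mol
Divide by the smallest (0.091126 mol): C 1.000, H 4.000, O 1.000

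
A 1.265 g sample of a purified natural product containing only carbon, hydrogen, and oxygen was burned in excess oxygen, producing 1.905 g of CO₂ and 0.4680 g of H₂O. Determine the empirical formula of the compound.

C5H6O5

mol C = 1.905 g CO₂ ÷ 44.009 g/mol = 0.043287 mol
mol H = 2 × 0.4680 g H₂O ÷ 18.015 g/mol = 0.051957 mol
mass O = 1.265 − (0.51992 + 0.052372) = 0.69271 g → mol O = 0.69271 ÷ 15.999 = 0.043297 mol
Divide by the smallest (0.043287 mol): C 1.000, H 1.200, O 1.000
Multiplying each by 5 gives whole numbers: C 5.00, H 6.00, O 5.00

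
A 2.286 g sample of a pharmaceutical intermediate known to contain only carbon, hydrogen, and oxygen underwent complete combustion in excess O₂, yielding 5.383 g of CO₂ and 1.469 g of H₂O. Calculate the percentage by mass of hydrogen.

7.19%

mol C = 5.383 g CO₂ ÷ 44.009 g/mol = 0.12232 mol
mol H = 2 × 1.469 g H₂O ÷ 18.015 g/mol = 0.16309 mol
mass O = 2.286 − (1.4691 + 0.16439) = 0.65247 g → mol O = 0.65247 ÷ 15.999 = 0.040782 mol
mass % H = 0.16439 g ÷ 2.286 g × 100%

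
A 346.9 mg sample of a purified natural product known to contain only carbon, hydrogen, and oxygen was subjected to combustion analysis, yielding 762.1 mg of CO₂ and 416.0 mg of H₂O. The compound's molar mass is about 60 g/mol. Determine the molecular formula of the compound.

C3H8O

mol C = 0.7621 g CO₂ ÷ 44.009 g/mol = 0.017317 mol
mol H = 2 × 0.4160 g H₂O ÷ 18.015 g/mol = 0.046184 mol
mass O = 0.3469 − (0.20799 + 0.046553) = 0.092353 g → mol O = 0.092353 ÷ 15.999 = 0.0057724 mol
Divide by the smallest (0.0057724 mol): C 3.000, H 8.001, O 1.000
Empirical formula: C3H8O
Empirical-formula mass = 60.10 g/mol; 60 ÷ 60.10 ≈ 1, so the molecular formula is C3H8O.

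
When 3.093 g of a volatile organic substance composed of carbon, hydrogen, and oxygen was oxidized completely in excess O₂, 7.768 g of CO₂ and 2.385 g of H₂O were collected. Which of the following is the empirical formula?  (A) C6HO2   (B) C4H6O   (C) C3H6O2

mol C = 7.768 g CO₂ ÷ 44.009 g/mol = 0.17651 mol
mol H = 2 × 2.385 g H₂O ÷ 18.015 g/mol = 0.26478 mol
mass O = 3.093 − (2.1201 + 0.26690) = 0.70605 g → mol O = 0.70605 ÷ 15.999 = 0.044131 mol
Divide by the smallest (0.044131 mol): C 4.000, H 6.000, O 1.000

(B) C4H6O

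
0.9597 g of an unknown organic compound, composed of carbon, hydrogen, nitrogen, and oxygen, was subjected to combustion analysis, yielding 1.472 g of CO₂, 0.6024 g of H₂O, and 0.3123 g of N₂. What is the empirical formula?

C3H6N2O

mol C = 1.472 g CO₂ ÷ 44.009 g/mol = 0.033448 mol
mol H = 2 × 0.6024 g H₂O ÷ 18.015 g/mol = 0.066878 mol
mol N = 2 × 0.3123 g N₂ ÷ 28.014 g/mol = 0.022296 mol
mass O = 0.9597 − (0.40174 + 0.067413 + 0.31230) = 0.17825 g → mol O = 0.17825 ÷ 15.999 = 0.011141 mol
Divide by the smallest (0.011141 mol): C 3.002, H 6.003, N 2.001, O 1.000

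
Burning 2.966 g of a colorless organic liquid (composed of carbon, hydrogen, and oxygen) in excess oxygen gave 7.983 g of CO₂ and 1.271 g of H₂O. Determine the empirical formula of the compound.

mol C = 7.983 g CO₂ ÷ 44.009 g/mol = 0.18139 mol
mol H = 2 × 1.271 g H₂O ÷ 18.015 g/mol = 0.14110 mol
mass O = 2.966 − (2.1787 + 0.14223) = 0.64503 g → mol O = 0.64503 ÷ 15.999 = 0.040317 mol
Divide by the smallest (0.040317 mol): C 4.499, H 3.500, O 1.000
Multiplying each by 2 gives whole numbers: C 9.00, H 7.00, O 2.00

C9H7O2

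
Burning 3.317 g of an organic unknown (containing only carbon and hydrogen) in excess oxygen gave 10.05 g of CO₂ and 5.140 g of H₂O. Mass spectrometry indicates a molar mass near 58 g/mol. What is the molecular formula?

C4H10

mol C = 10.05 g CO₂ ÷ 44.009 g/mol = 0.22836 mol
mol H = 2 × 5.140 g H₂O ÷ 18.015 g/mol = 0.57064 mol
Divide by the smallest (0.22836 mol): C 1.000, H 2.499
Multiplying each by 2 gives whole numbers: C 2.00, H 5.00
Empirical formula: C2H5
Empirical-formula mass = 29.06 g/mol; 58 ÷ 29.06 ≈ 2, so the molecular formula is C4H10.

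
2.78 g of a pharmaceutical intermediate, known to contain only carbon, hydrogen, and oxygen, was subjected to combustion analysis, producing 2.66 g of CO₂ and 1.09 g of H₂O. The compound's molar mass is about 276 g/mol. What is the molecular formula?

mol C = 2.66 g CO₂ ÷ 44.009 g/mol = 0.06044 mol
mol H = 2 × 1.09 g H₂O ÷ 18.015 g/mol = 0.1210 mol
mass O = 2.78 − (0.7260 + 0.1220) = 1.932 g → mol O = 1.932 ÷ 15.999 = 0.1208 mol
Divide by the smallest (0.06044 mol): C 1.000, H 2.002, O 1.998
Empirical formula: CH2O2
Empirical-formula mass = 46.02 g/mol; 276 ÷ 46.02 ≈ 6, so the molecular formula is C6H12O12.

C6H12O12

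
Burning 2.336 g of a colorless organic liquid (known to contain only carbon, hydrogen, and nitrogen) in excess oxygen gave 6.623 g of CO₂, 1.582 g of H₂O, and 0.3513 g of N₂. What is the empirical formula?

mol C = 6.623 g CO₂ ÷ 44.009 g/mol = 0.15049 mol
mol H = 2 × 1.582 g H₂O ÷ 18.015 g/mol = 0.17563 mol
mol N = 2 × 0.3513 g N₂ ÷ 28.014 g/mol = 0.025080 mol
Divide by the smallest (0.025080 mol): C 6.000, H 7.003, N 1.000

C6H7N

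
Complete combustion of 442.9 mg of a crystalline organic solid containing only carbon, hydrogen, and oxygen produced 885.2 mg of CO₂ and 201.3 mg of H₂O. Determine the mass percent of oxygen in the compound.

40.37%

mol C = 0.8852 g CO₂ ÷ 44.009 g/mol = 0.020114 mol
mol H = 2 × 0.2013 g H₂O ÷ 18.015 g/mol = 0.022348 mol
mass O = 0.4429 − (0.24159 + 0.022527) = 0.17878 g → mol O = 0.17878 ÷ 15.999 = 0.011175 mol
mass % O = 0.17878 g ÷ 0.4429 g × 100%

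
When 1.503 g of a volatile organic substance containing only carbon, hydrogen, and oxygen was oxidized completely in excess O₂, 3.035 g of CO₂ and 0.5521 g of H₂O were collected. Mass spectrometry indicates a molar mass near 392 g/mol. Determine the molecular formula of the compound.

C18H16O10

mol C = 3.035 g CO₂ ÷ 44.009 g/mol = 0.068963 mol
mol H = 2 × 0.5521 g H₂O ÷ 18.015 g/mol = 0.061293 mol
mass O = 1.503 − (0.82832 + 0.061784) = 0.61290 g → mol O = 0.61290 ÷ 15.999 = 0.038309 mol
Divide by the smallest (0.038309 mol): C 1.800, H 1.600, O 1.000
Multiplying each by 5 gives whole numbers: C 9.00, H 8.00, O 5.00
Empirical formula: C9H8O5
Empirical-formula mass = 196.16 g/mol; 392 ÷ 196.16 ≈ 2, so the molecular formula is C18H16O10.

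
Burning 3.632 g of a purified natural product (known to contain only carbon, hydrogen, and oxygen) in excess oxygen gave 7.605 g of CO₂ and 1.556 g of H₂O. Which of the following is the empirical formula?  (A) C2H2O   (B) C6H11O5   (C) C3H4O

mol C = 7.605 g CO₂ ÷ 44.009 g/mol = 0.17281 mol
mol H = 2 × 1.556 g H₂O ÷ 18.015 g/mol = 0.17274 mol
mass O = 3.632 − (2.0756 + 0.17413) = 1.3823 g → mol O = 1.3823 ÷ 15.999 = 0.086399 mol
Divide by the smallest (0.086399 mol): C 2.000, H 1.999, O 1.000

(A) C2H2O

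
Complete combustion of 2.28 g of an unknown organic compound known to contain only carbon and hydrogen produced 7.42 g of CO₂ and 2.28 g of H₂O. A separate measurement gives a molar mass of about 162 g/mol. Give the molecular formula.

C12H18

mol C = 7.42 g CO₂ ÷ 44.009 g/mol = 0.1686 mol
mol H = 2 × 2.28 g H₂O ÷ 18.015 g/mol = 0.2531 mol
Divide by the smallest (0.1686 mol): C 1.000, H 1.501
Multiplying each by 2 gives whole numbers: C 2.00, H 3.00
Empirical formula: C2H3
Empirical-formula mass = 27.05 g/mol; 162 ÷ 27.05 ≈ 6, so the molecular formula is C12H18.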